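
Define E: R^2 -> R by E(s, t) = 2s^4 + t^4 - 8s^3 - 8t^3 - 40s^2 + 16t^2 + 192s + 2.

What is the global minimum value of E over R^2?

E(s,t) separates as P(s) + Q(t) + 2, so its minimum is min P + min Q + 2.
P'(s) = 8(s - 4)(s - 2)(s + 3) vanishes at s ∈ {-3, 2, 4}; Q'(t) = 4t(t - 4)(t - 2) vanishes at t ∈ {0, 2, 4}.
Local minima of P (where P''>0): P(-3)=-558, P(4)=128. Local minima of Q: Q(0)=0, Q(4)=0.
So the global minimum of E is P(-3) + Q(0) + 2 = -558 + 0 + 2 = -556, attained at (-3, 0).

-556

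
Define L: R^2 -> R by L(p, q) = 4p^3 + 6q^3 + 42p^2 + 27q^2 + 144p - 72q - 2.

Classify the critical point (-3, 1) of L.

local minimum

The mixed partial ∂²L/∂p∂q is 0, so the Hessian at any point is diag(L_pp, L_qq) = diag(12(2p + 7), 18(2q + 3)).
At (-3, 1): H = diag(12, 90).
Both eigenvalues are positive, so H is positive definite: a local minimum.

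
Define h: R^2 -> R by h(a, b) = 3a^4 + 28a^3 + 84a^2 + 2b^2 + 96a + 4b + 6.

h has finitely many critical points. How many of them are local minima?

2

h separates as a function of a plus a function of b, so ∇h=0 decouples.
∂h/∂a = 12(a + 1)(a + 2)(a + 4) = 0 at a ∈ {-4, -2, -1}; ∂h/∂b = 4(b + 1) = 0 at b ∈ {-1}.
The Hessian is diagonal: diag(h_aa, h_bb). Second derivatives: h_aa(-4)=72, h_aa(-2)=-24, h_aa(-1)=36; h_bb(-1)=4.
Local minima occur where both diagonal entries positive: (-4, -1), (-1, -1). Count: 2.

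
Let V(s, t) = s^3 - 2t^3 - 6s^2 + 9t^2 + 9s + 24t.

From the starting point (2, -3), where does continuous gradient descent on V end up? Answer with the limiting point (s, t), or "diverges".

(3, -1)

V is separable, so gradient descent decouples: s follows -∂V/∂s, t follows -∂V/∂t.
∂V/∂s = 3(s - 3)(s - 1); at s=2 this is -3, so s increases.
∂V/∂t = -6(t - 4)(t + 1); at t=-3 this is -84, so t increases.
s converges to its nearest critical value 3 (a local min of the s-part); t converges to -1. The iterate converges to (3, -1).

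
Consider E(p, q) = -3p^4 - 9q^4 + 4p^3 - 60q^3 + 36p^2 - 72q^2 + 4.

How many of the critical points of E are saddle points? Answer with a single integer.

E separates as a function of p plus a function of q, so ∇E=0 decouples.
∂E/∂p = -12p(p - 3)(p + 2) = 0 at p ∈ {-2, 0, 3}; ∂E/∂q = -36q(q + 1)(q + 4) = 0 at q ∈ {-4, -1, 0}.
The Hessian is diagonal: diag(E_pp, E_qq). Second derivatives: E_pp(-2)=-120, E_pp(0)=72, E_pp(3)=-180; E_qq(-4)=-432, E_qq(-1)=108, E_qq(0)=-144.
Saddle points occur where the two diagonal entries have opposite signs: (-2, -1), (0, -4), (0, 0), (3, -1). Count: 4.

4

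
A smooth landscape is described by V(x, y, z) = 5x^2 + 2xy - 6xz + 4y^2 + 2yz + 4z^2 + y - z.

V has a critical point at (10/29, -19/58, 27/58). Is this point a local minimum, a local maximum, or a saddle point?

local minimum

The Hessian is constant: H = [[10, 2, -6], [2, 8, 2], [-6, 2, 8]].
Leading principal minors: Δ₁ = 10, Δ₂ = 76, Δ₃ = 232.
All leading minors are positive, so H is positive definite: a local minimum.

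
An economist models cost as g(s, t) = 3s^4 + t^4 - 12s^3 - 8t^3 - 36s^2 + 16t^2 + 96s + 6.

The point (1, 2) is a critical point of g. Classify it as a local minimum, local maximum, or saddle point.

The mixed partial ∂²g/∂s∂t is 0, so the Hessian at any point is diag(g_ss, g_tt) = diag(36(s^2 - 2s - 2), 4(3t^2 - 12t + 8)).
At (1, 2): H = diag(-108, -16).
Both eigenvalues are negative, so H is negative definite: a local maximum.

local maximum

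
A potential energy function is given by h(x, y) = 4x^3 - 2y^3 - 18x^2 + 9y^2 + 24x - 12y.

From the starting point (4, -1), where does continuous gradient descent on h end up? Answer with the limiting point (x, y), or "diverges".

(2, 1)

h is separable, so gradient descent decouples: x follows -∂h/∂x, y follows -∂h/∂y.
∂h/∂x = 12(x - 2)(x - 1); at x=4 this is 72, so x decreases.
∂h/∂y = -6(y - 2)(y - 1); at y=-1 this is -36, so y increases.
x converges to its nearest critical value 2 (a local min of the x-part); y converges to 1. The iterate converges to (2, 1).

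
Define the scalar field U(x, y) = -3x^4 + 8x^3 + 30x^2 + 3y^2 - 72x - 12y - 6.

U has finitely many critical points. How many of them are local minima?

U separates as a function of x plus a function of y, so ∇U=0 decouples.
∂U/∂x = -12(x - 3)(x - 1)(x + 2) = 0 at x ∈ {-2, 1, 3}; ∂U/∂y = 6(y - 2) = 0 at y ∈ {2}.
The Hessian is diagonal: diag(U_xx, U_yy). Second derivatives: U_xx(-2)=-180, U_xx(1)=72, U_xx(3)=-120; U_yy(2)=6.
Local minima occur where both diagonal entries positive: (1, 2). Count: 1.

1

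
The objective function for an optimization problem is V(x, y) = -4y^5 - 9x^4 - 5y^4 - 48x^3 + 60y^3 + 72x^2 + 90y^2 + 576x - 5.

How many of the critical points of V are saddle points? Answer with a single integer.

6

V separates as a function of x plus a function of y, so ∇V=0 decouples.
∂V/∂x = -36(x - 2)(x + 2)(x + 4) = 0 at x ∈ {-4, -2, 2}; ∂V/∂y = -20y(y - 3)(y + 1)(y + 3) = 0 at y ∈ {-3, -1, 0, 3}.
The Hessian is diagonal: diag(V_xx, V_yy). Second derivatives: V_xx(-4)=-432, V_xx(-2)=288, V_xx(2)=-864; V_yy(-3)=720, V_yy(-1)=-160, V_yy(0)=180, V_yy(3)=-1440.
Saddle points occur where the two diagonal entries have opposite signs: (-4, -3), (-4, 0), (-2, -1), (-2, 3), (2, -3), (2, 0). Count: 6.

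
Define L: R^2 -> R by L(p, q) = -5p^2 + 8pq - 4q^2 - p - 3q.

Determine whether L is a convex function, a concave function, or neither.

L is quadratic, so its Hessian is the constant matrix H = [[-10, 8], [8, -8]].
det(H) = 16, tr(H) = -18.
det(H) > 0 and tr(H) < 0, so H is negative definite everywhere: concave.

concave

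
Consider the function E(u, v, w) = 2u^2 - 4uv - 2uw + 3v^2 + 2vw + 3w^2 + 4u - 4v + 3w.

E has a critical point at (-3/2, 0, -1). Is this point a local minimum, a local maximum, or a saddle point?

local minimum

The Hessian is constant: H = [[4, -4, -2], [-4, 6, 2], [-2, 2, 6]].
Leading principal minors: Δ₁ = 4, Δ₂ = 8, Δ₃ = 40.
All leading minors are positive, so H is positive definite: a local minimum.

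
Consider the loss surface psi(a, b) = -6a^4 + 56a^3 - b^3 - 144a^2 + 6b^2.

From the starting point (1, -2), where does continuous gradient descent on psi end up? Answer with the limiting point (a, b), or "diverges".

(3, 0)

psi is separable, so gradient descent decouples: a follows -∂psi/∂a, b follows -∂psi/∂b.
∂psi/∂a = -24a(a - 4)(a - 3); at a=1 this is -144, so a increases.
∂psi/∂b = -3b(b - 4); at b=-2 this is -36, so b increases.
a converges to its nearest critical value 3 (a local min of the a-part); b converges to 0. The iterate converges to (3, 0).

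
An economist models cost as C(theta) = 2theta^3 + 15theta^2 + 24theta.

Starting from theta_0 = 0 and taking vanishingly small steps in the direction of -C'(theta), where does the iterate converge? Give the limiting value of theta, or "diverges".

-1

C'(theta) = 6(theta + 1)(theta + 4), so C'(0) = 24.
Gradient descent moves in the -C' direction, i.e. theta is decreasing.
The nearest critical point in that direction is theta = -1, where C'' = 18 > 0 (a local minimum). The iterate converges there.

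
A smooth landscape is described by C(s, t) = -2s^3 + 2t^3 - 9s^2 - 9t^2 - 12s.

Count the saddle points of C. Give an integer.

C separates as a function of s plus a function of t, so ∇C=0 decouples.
∂C/∂s = -6(s + 1)(s + 2) = 0 at s ∈ {-2, -1}; ∂C/∂t = 6t(t - 3) = 0 at t ∈ {0, 3}.
The Hessian is diagonal: diag(C_ss, C_tt). Second derivatives: C_ss(-2)=6, C_ss(-1)=-6; C_tt(0)=-18, C_tt(3)=18.
Saddle points occur where the two diagonal entries have opposite signs: (-2, 0), (-1, 3). Count: 2.

2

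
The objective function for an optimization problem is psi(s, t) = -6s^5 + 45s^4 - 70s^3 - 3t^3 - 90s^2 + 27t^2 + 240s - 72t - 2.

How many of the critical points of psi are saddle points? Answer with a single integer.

4

psi separates as a function of s plus a function of t, so ∇psi=0 decouples.
∂psi/∂s = -30(s - 4)(s - 2)(s - 1)(s + 1) = 0 at s ∈ {-1, 1, 2, 4}; ∂psi/∂t = -9(t - 4)(t - 2) = 0 at t ∈ {2, 4}.
The Hessian is diagonal: diag(psi_ss, psi_tt). Second derivatives: psi_ss(-1)=900, psi_ss(1)=-180, psi_ss(2)=180, psi_ss(4)=-900; psi_tt(2)=18, psi_tt(4)=-18.
Saddle points occur where the two diagonal entries have opposite signs: (-1, 4), (1, 2), (2, 4), (4, 2). Count: 4.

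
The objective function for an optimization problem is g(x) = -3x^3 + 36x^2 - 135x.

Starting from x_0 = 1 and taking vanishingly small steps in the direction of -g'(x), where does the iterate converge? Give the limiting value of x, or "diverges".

3

g'(x) = -9(x - 5)(x - 3), so g'(1) = -72.
Gradient descent moves in the -g' direction, i.e. x is increasing.
The nearest critical point in that direction is x = 3, where g'' = 18 > 0 (a local minimum). The iterate converges there.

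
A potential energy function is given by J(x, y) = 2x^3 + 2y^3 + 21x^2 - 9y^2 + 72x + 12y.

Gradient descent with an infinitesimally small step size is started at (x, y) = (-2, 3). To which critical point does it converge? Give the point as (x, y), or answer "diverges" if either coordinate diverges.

(-3, 2)

J is separable, so gradient descent decouples: x follows -∂J/∂x, y follows -∂J/∂y.
∂J/∂x = 6(x + 3)(x + 4); at x=-2 this is 12, so x decreases.
∂J/∂y = 6(y - 2)(y - 1); at y=3 this is 12, so y decreases.
x converges to its nearest critical value -3 (a local min of the x-part); y converges to 2. The iterate converges to (-3, 2).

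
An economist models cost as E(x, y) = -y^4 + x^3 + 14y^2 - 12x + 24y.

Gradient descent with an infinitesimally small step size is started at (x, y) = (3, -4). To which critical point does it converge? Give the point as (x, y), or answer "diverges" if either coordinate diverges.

diverges

E is separable, so gradient descent decouples: x follows -∂E/∂x, y follows -∂E/∂y.
∂E/∂x = 3(x - 2)(x + 2); at x=3 this is 15, so x decreases.
∂E/∂y = -4(y - 3)(y + 1)(y + 2); at y=-4 this is 168, so y decreases.
The y-coordinate has no critical point in that direction and runs off to infinity.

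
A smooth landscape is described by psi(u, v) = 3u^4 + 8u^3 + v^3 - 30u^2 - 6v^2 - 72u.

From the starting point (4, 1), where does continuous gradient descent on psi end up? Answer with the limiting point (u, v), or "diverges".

psi is separable, so gradient descent decouples: u follows -∂psi/∂u, v follows -∂psi/∂v.
∂psi/∂u = 12(u - 2)(u + 1)(u + 3); at u=4 this is 840, so u decreases.
∂psi/∂v = 3v(v - 4); at v=1 this is -9, so v increases.
u converges to its nearest critical value 2 (a local min of the u-part); v converges to 4. The iterate converges to (2, 4).

(2, 4)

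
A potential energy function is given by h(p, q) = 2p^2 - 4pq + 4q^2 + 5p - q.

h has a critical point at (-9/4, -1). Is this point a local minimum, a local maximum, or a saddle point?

local minimum

The Hessian of h is constant: H = [[4, -4], [-4, 8]].
det(H) = 4·8 − (-4)² = 16.
det(H) > 0 and tr(H) = 12 > 0, so H is positive definite and the point is a local minimum.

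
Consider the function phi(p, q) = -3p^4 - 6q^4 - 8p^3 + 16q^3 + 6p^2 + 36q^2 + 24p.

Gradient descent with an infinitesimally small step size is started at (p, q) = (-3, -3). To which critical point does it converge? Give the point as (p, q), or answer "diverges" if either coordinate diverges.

phi is separable, so gradient descent decouples: p follows -∂phi/∂p, q follows -∂phi/∂q.
∂phi/∂p = -12(p - 1)(p + 1)(p + 2); at p=-3 this is 96, so p decreases.
∂phi/∂q = -24q(q - 3)(q + 1); at q=-3 this is 864, so q decreases.
The p-coordinate has no critical point in that direction and runs off to infinity.

diverges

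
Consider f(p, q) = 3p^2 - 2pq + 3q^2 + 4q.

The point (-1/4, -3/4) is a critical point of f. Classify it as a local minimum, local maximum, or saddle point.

local minimum

The Hessian of f is constant: H = [[6, -2], [-2, 6]].
det(H) = 6·6 − (-2)² = 32.
det(H) > 0 and tr(H) = 12 > 0, so H is positive definite and the point is a local minimum.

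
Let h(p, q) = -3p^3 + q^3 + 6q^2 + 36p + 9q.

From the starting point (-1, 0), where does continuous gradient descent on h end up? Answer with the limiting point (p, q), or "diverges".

(-2, -1)

h is separable, so gradient descent decouples: p follows -∂h/∂p, q follows -∂h/∂q.
∂h/∂p = -9(p - 2)(p + 2); at p=-1 this is 27, so p decreases.
∂h/∂q = 3(q + 1)(q + 3); at q=0 this is 9, so q decreases.
p converges to its nearest critical value -2 (a local min of the p-part); q converges to -1. The iterate converges to (-2, -1).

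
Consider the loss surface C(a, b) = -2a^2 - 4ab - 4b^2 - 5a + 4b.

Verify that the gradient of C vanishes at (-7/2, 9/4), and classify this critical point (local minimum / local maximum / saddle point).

local maximum

∇C = (-4a - 4b - 5, -4a - 8b + 4); substituting (-7/2, 9/4) gives ∇C = (0, 0), so (-7/2, 9/4) is indeed a critical point.
The Hessian of C is constant: H = [[-4, -4], [-4, -8]].
det(H) = (-4)·(-8) − (-4)² = 16.
det(H) > 0 and tr(H) = -12 < 0, so H is negative definite and the point is a local maximum.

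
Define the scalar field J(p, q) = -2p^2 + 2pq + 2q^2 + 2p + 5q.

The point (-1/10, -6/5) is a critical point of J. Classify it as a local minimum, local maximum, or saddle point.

saddle point

The Hessian of J is constant: H = [[-4, 2], [2, 4]].
det(H) = (-4)·4 − 2² = -20.
Since det(H) < 0, H is indefinite and the critical point is a saddle point.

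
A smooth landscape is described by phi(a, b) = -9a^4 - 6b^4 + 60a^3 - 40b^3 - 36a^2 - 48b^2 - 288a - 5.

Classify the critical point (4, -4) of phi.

The mixed partial ∂²phi/∂a∂b is 0, so the Hessian at any point is diag(phi_aa, phi_bb) = diag(36(-3a^2 + 10a - 2), -24(3b^2 + 10b + 4)).
At (4, -4): H = diag(-360, -288).
Both eigenvalues are negative, so H is negative definite: a local maximum.

local maximum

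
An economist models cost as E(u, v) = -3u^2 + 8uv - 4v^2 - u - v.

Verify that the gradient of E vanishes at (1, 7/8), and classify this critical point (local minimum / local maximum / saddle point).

saddle point

∇E = (-6u + 8v - 1, 8u - 8v - 1); substituting (1, 7/8) gives ∇E = (0, 0), so (1, 7/8) is indeed a critical point.
The Hessian of E is constant: H = [[-6, 8], [8, -8]].
det(H) = (-6)·(-8) − 8² = -16.
Since det(H) < 0, H is indefinite and the critical point is a saddle point.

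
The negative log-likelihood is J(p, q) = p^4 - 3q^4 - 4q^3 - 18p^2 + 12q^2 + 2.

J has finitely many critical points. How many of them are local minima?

J separates as a function of p plus a function of q, so ∇J=0 decouples.
∂J/∂p = 4p(p - 3)(p + 3) = 0 at p ∈ {-3, 0, 3}; ∂J/∂q = -12q(q - 1)(q + 2) = 0 at q ∈ {-2, 0, 1}.
The Hessian is diagonal: diag(J_pp, J_qq). Second derivatives: J_pp(-3)=72, J_pp(0)=-36, J_pp(3)=72; J_qq(-2)=-72, J_qq(0)=24, J_qq(1)=-36.
Local minima occur where both diagonal entries positive: (-3, 0), (3, 0). Count: 2.

2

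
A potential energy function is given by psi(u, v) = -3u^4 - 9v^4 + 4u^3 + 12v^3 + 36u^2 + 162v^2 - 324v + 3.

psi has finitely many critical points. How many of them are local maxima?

psi separates as a function of u plus a function of v, so ∇psi=0 decouples.
∂psi/∂u = -12u(u - 3)(u + 2) = 0 at u ∈ {-2, 0, 3}; ∂psi/∂v = -36(v - 3)(v - 1)(v + 3) = 0 at v ∈ {-3, 1, 3}.
The Hessian is diagonal: diag(psi_uu, psi_vv). Second derivatives: psi_uu(-2)=-120, psi_uu(0)=72, psi_uu(3)=-180; psi_vv(-3)=-864, psi_vv(1)=288, psi_vv(3)=-432.
Local maxima occur where both diagonal entries negative: (-2, -3), (-2, 3), (3, -3), (3, 3). Count: 4.

4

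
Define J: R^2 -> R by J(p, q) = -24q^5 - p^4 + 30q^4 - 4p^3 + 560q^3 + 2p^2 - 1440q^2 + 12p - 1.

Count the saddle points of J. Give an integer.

J separates as a function of p plus a function of q, so ∇J=0 decouples.
∂J/∂p = -4(p - 1)(p + 1)(p + 3) = 0 at p ∈ {-3, -1, 1}; ∂J/∂q = -120q(q - 3)(q - 2)(q + 4) = 0 at q ∈ {-4, 0, 2, 3}.
The Hessian is diagonal: diag(J_pp, J_qq). Second derivatives: J_pp(-3)=-32, J_pp(-1)=16, J_pp(1)=-32; J_qq(-4)=20160, J_qq(0)=-2880, J_qq(2)=1440, J_qq(3)=-2520.
Saddle points occur where the two diagonal entries have opposite signs: (-3, -4), (-3, 2), (-1, 0), (-1, 3), (1, -4), (1, 2). Count: 6.

6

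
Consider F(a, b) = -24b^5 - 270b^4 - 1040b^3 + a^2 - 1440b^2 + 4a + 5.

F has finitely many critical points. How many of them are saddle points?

2

F separates as a function of a plus a function of b, so ∇F=0 decouples.
∂F/∂a = 2(a + 2) = 0 at a ∈ {-2}; ∂F/∂b = -120b(b + 2)(b + 3)(b + 4) = 0 at b ∈ {-4, -3, -2, 0}.
The Hessian is diagonal: diag(F_aa, F_bb). Second derivatives: F_aa(-2)=2; F_bb(-4)=960, F_bb(-3)=-360, F_bb(-2)=480, F_bb(0)=-2880.
Saddle points occur where the two diagonal entries have opposite signs: (-2, -3), (-2, 0). Count: 2.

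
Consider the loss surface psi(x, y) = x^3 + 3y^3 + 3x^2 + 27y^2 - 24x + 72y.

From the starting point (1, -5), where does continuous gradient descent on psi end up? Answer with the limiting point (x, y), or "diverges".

diverges

psi is separable, so gradient descent decouples: x follows -∂psi/∂x, y follows -∂psi/∂y.
∂psi/∂x = 3(x - 2)(x + 4); at x=1 this is -15, so x increases.
∂psi/∂y = 9(y + 2)(y + 4); at y=-5 this is 27, so y decreases.
The y-coordinate has no critical point in that direction and runs off to infinity.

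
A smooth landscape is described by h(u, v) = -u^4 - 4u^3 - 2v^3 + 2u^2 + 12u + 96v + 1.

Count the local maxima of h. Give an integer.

2

h separates as a function of u plus a function of v, so ∇h=0 decouples.
∂h/∂u = -4(u - 1)(u + 1)(u + 3) = 0 at u ∈ {-3, -1, 1}; ∂h/∂v = -6(v - 4)(v + 4) = 0 at v ∈ {-4, 4}.
The Hessian is diagonal: diag(h_uu, h_vv). Second derivatives: h_uu(-3)=-32, h_uu(-1)=16, h_uu(1)=-32; h_vv(-4)=48, h_vv(4)=-48.
Local maxima occur where both diagonal entries negative: (-3, 4), (1, 4). Count: 2.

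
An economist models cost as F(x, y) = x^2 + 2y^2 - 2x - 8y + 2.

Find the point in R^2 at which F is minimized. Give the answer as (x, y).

(1, 2)

F(x,y) separates as P(x) + Q(y) + 2, so its minimum is min P + min Q + 2.
P'(x) = 2x - 2 vanishes at x ∈ {1}; Q'(y) = 4y - 8 vanishes at y ∈ {2}.
Local minima of P (where P''>0): P(1)=-1. Local minima of Q: Q(2)=-8.
So the global minimum of F is P(1) + Q(2) + 2 = -1 − 8 + 2 = -7, attained at (1, 2).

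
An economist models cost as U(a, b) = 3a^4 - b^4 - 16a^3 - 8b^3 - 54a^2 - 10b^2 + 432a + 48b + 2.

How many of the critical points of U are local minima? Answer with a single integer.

U separates as a function of a plus a function of b, so ∇U=0 decouples.
∂U/∂a = 12(a - 4)(a - 3)(a + 3) = 0 at a ∈ {-3, 3, 4}; ∂U/∂b = -4(b - 1)(b + 3)(b + 4) = 0 at b ∈ {-4, -3, 1}.
The Hessian is diagonal: diag(U_aa, U_bb). Second derivatives: U_aa(-3)=504, U_aa(3)=-72, U_aa(4)=84; U_bb(-4)=-20, U_bb(-3)=16, U_bb(1)=-80.
Local minima occur where both diagonal entries positive: (-3, -3), (4, -3). Count: 2.

2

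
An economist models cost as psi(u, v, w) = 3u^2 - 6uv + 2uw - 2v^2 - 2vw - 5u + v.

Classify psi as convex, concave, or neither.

psi is quadratic, so its Hessian is the constant matrix H = [[6, -6, 2], [-6, -4, -2], [2, -2, 0]].
Leading principal minors: 6, -60, 40.
Neither pattern holds ⇒ H is indefinite ⇒ neither convex nor concave.

neither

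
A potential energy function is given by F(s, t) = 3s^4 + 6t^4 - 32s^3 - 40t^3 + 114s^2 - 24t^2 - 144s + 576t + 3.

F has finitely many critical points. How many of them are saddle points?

4

F separates as a function of s plus a function of t, so ∇F=0 decouples.
∂F/∂s = 12(s - 4)(s - 3)(s - 1) = 0 at s ∈ {1, 3, 4}; ∂F/∂t = 24(t - 4)(t - 3)(t + 2) = 0 at t ∈ {-2, 3, 4}.
The Hessian is diagonal: diag(F_ss, F_tt). Second derivatives: F_ss(1)=72, F_ss(3)=-24, F_ss(4)=36; F_tt(-2)=720, F_tt(3)=-120, F_tt(4)=144.
Saddle points occur where the two diagonal entries have opposite signs: (1, 3), (3, -2), (3, 4), (4, 3). Count: 4.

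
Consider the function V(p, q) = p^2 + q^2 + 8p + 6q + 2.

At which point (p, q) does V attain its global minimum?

(-4, -3)

V(p,q) separates as A(p) + B(q) + 2, so its minimum is min A + min B + 2.
A'(p) = 2p + 8 vanishes at p ∈ {-4}; B'(q) = 2q + 6 vanishes at q ∈ {-3}.
Local minima of A (where A''>0): A(-4)=-16. Local minima of B: B(-3)=-9.
So the global minimum of V is A(-4) + B(-3) + 2 = -16 − 9 + 2 = -23, attained at (-4, -3).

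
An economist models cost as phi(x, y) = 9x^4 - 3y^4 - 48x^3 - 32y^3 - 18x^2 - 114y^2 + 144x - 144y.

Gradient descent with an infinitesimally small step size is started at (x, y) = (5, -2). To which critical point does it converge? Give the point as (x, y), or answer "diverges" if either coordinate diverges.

(4, -3)

phi is separable, so gradient descent decouples: x follows -∂phi/∂x, y follows -∂phi/∂y.
∂phi/∂x = 36(x - 4)(x - 1)(x + 1); at x=5 this is 864, so x decreases.
∂phi/∂y = -12(y + 1)(y + 3)(y + 4); at y=-2 this is 24, so y decreases.
x converges to its nearest critical value 4 (a local min of the x-part); y converges to -3. The iterate converges to (4, -3).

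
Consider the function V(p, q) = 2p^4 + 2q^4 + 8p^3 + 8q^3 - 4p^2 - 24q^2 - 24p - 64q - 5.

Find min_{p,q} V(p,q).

V(p,q) separates as A(p) + B(q) − 5, so its minimum is min A + min B − 5.
A'(p) = 8(p - 1)(p + 1)(p + 3) vanishes at p ∈ {-3, -1, 1}; B'(q) = 8(q - 2)(q + 1)(q + 4) vanishes at q ∈ {-4, -1, 2}.
Local minima of A (where A''>0): A(-3)=-18, A(1)=-18. Local minima of B: B(-4)=-128, B(2)=-128.
So the global minimum of V is A(-3) + B(-4) − 5 = -18 − 128 − 5 = -151, attained at (-3, -4).

-151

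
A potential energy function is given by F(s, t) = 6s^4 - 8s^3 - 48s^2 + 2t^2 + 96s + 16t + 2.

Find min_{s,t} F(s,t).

F(s,t) separates as P(s) + Q(t) + 2, so its minimum is min P + min Q + 2.
P'(s) = 24(s - 2)(s - 1)(s + 2) vanishes at s ∈ {-2, 1, 2}; Q'(t) = 4(t + 4) vanishes at t ∈ {-4}.
Local minima of P (where P''>0): P(-2)=-224, P(2)=32. Local minima of Q: Q(-4)=-32.
So the global minimum of F is P(-2) + Q(-4) + 2 = -224 − 32 + 2 = -254, attained at (-2, -4).

-254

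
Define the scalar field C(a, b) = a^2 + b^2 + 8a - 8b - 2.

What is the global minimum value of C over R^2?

-34

C(a,b) separates as P(a) + Q(b) − 2, so its minimum is min P + min Q − 2.
P'(a) = 2a + 8 vanishes at a ∈ {-4}; Q'(b) = 2b - 8 vanishes at b ∈ {4}.
Local minima of P (where P''>0): P(-4)=-16. Local minima of Q: Q(4)=-16.
So the global minimum of C is P(-4) + Q(4) − 2 = -16 − 16 − 2 = -34, attained at (-4, 4).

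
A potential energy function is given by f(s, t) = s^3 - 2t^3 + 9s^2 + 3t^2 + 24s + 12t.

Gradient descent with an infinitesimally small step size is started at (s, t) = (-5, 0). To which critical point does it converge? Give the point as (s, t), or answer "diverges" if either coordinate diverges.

f is separable, so gradient descent decouples: s follows -∂f/∂s, t follows -∂f/∂t.
∂f/∂s = 3(s + 2)(s + 4); at s=-5 this is 9, so s decreases.
∂f/∂t = -6(t - 2)(t + 1); at t=0 this is 12, so t decreases.
The s-coordinate has no critical point in that direction and runs off to infinity.

diverges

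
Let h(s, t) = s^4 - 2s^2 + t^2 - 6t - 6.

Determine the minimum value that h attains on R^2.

h(s,t) separates as P(s) + Q(t) − 6, so its minimum is min P + min Q − 6.
P'(s) = 4s(s - 1)(s + 1) vanishes at s ∈ {-1, 0, 1}; Q'(t) = 2(t - 3) vanishes at t ∈ {3}.
Local minima of P (where P''>0): P(-1)=-1, P(1)=-1. Local minima of Q: Q(3)=-9.
So the global minimum of h is P(-1) + Q(3) − 6 = -1 − 9 − 6 = -16, attained at (-1, 3).

-16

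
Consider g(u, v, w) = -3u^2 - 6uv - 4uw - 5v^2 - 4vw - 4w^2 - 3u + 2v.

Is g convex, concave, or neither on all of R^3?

concave

g is quadratic, so its Hessian is the constant matrix H = [[-6, -6, -4], [-6, -10, -4], [-4, -4, -8]].
Leading principal minors: -6, 24, -128.
Signs alternate −, +, − ⇒ H ≺ 0 ⇒ concave.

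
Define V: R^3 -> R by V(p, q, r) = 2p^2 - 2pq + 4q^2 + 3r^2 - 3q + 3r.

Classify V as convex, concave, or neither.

V is quadratic, so its Hessian is the constant matrix H = [[4, -2, 0], [-2, 8, 0], [0, 0, 6]].
Leading principal minors: 4, 28, 168.
All positive ⇒ H ≻ 0 ⇒ convex.

convex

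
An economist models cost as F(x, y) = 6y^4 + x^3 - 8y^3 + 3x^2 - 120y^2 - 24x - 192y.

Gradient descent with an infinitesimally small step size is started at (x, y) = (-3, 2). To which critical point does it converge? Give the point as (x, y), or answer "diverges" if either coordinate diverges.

(2, 4)

F is separable, so gradient descent decouples: x follows -∂F/∂x, y follows -∂F/∂y.
∂F/∂x = 3(x - 2)(x + 4); at x=-3 this is -15, so x increases.
∂F/∂y = 24(y - 4)(y + 1)(y + 2); at y=2 this is -576, so y increases.
x converges to its nearest critical value 2 (a local min of the x-part); y converges to 4. The iterate converges to (2, 4).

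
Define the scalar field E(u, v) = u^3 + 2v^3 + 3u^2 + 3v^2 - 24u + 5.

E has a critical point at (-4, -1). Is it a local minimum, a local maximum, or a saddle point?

local maximum

The mixed partial ∂²E/∂u∂v is 0, so the Hessian at any point is diag(E_uu, E_vv) = diag(6(u + 1), 6(2v + 1)).
At (-4, -1): H = diag(-18, -6).
Both eigenvalues are negative, so H is negative definite: a local maximum.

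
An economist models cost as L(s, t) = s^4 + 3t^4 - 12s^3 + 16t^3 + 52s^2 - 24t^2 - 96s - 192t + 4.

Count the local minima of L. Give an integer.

L separates as a function of s plus a function of t, so ∇L=0 decouples.
∂L/∂s = 4(s - 4)(s - 3)(s - 2) = 0 at s ∈ {2, 3, 4}; ∂L/∂t = 12(t - 2)(t + 2)(t + 4) = 0 at t ∈ {-4, -2, 2}.
The Hessian is diagonal: diag(L_ss, L_tt). Second derivatives: L_ss(2)=8, L_ss(3)=-4, L_ss(4)=8; L_tt(-4)=144, L_tt(-2)=-96, L_tt(2)=288.
Local minima occur where both diagonal entries positive: (2, -4), (2, 2), (4, -4), (4, 2). Count: 4.

4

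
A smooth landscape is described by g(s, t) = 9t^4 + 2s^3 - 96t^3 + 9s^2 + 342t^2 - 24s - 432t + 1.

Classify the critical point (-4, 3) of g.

local maximum

The mixed partial ∂²g/∂s∂t is 0, so the Hessian at any point is diag(g_ss, g_tt) = diag(6(2s + 3), 36(3t^2 - 16t + 19)).
At (-4, 3): H = diag(-30, -72).
Both eigenvalues are negative, so H is negative definite: a local maximum.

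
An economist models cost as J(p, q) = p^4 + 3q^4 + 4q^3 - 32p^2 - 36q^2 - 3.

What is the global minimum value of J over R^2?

J(p,q) separates as A(p) + B(q) − 3, so its minimum is min A + min B − 3.
A'(p) = 4p(p - 4)(p + 4) vanishes at p ∈ {-4, 0, 4}; B'(q) = 12q(q - 2)(q + 3) vanishes at q ∈ {-3, 0, 2}.
Local minima of A (where A''>0): A(-4)=-256, A(4)=-256. Local minima of B: B(-3)=-189, B(2)=-64.
So the global minimum of J is A(-4) + B(-3) − 3 = -256 − 189 − 3 = -448, attained at (-4, -3).

-448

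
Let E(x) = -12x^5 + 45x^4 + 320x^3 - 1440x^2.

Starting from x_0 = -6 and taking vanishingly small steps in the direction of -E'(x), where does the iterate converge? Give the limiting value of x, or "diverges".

-4

E'(x) = -60x(x - 4)(x - 3)(x + 4), so E'(-6) = -64800.
Gradient descent moves in the -E' direction, i.e. x is increasing.
The nearest critical point in that direction is x = -4, where E'' = 13440 > 0 (a local minimum). The iterate converges there.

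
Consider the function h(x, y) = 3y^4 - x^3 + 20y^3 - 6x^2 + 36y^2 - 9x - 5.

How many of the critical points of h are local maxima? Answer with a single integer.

h separates as a function of x plus a function of y, so ∇h=0 decouples.
∂h/∂x = -3(x + 1)(x + 3) = 0 at x ∈ {-3, -1}; ∂h/∂y = 12y(y + 2)(y + 3) = 0 at y ∈ {-3, -2, 0}.
The Hessian is diagonal: diag(h_xx, h_yy). Second derivatives: h_xx(-3)=6, h_xx(-1)=-6; h_yy(-3)=36, h_yy(-2)=-24, h_yy(0)=72.
Local maxima occur where both diagonal entries negative: (-1, -2). Count: 1.

1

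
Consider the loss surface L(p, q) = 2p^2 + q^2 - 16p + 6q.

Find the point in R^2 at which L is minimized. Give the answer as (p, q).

(4, -3)

L(p,q) separates as A(p) + B(q), so its minimum is min A + min B.
A'(p) = 4p - 16 vanishes at p ∈ {4}; B'(q) = 2q + 6 vanishes at q ∈ {-3}.
Local minima of A (where A''>0): A(4)=-32. Local minima of B: B(-3)=-9.
So the global minimum of L is A(4) + B(-3) = -32 − 9 = -41, attained at (4, -3).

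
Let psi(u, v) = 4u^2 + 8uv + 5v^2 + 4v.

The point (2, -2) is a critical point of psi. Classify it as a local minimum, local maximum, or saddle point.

local minimum

The Hessian of psi is constant: H = [[8, 8], [8, 10]].
det(H) = 8·10 − 8² = 16.
det(H) > 0 and tr(H) = 18 > 0, so H is positive definite and the point is a local minimum.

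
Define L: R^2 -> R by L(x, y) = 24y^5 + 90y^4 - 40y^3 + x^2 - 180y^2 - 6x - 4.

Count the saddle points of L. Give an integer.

2

L separates as a function of x plus a function of y, so ∇L=0 decouples.
∂L/∂x = 2(x - 3) = 0 at x ∈ {3}; ∂L/∂y = 120y(y - 1)(y + 1)(y + 3) = 0 at y ∈ {-3, -1, 0, 1}.
The Hessian is diagonal: diag(L_xx, L_yy). Second derivatives: L_xx(3)=2; L_yy(-3)=-2880, L_yy(-1)=480, L_yy(0)=-360, L_yy(1)=960.
Saddle points occur where the two diagonal entries have opposite signs: (3, -3), (3, 0). Count: 2.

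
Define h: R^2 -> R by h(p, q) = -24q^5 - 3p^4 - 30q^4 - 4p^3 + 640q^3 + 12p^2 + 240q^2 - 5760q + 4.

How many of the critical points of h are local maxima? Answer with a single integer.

4

h separates as a function of p plus a function of q, so ∇h=0 decouples.
∂h/∂p = -12p(p - 1)(p + 2) = 0 at p ∈ {-2, 0, 1}; ∂h/∂q = -120(q - 3)(q - 2)(q + 2)(q + 4) = 0 at q ∈ {-4, -2, 2, 3}.
The Hessian is diagonal: diag(h_pp, h_qq). Second derivatives: h_pp(-2)=-72, h_pp(0)=24, h_pp(1)=-36; h_qq(-4)=10080, h_qq(-2)=-4800, h_qq(2)=2880, h_qq(3)=-4200.
Local maxima occur where both diagonal entries negative: (-2, -2), (-2, 3), (1, -2), (1, 3). Count: 4.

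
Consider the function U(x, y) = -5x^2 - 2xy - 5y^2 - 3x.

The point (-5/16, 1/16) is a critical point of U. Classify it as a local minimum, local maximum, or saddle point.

local maximum

The Hessian of U is constant: H = [[-10, -2], [-2, -10]].
det(H) = (-10)·(-10) − (-2)² = 96.
det(H) > 0 and tr(H) = -20 < 0, so H is negative definite and the point is a local maximum.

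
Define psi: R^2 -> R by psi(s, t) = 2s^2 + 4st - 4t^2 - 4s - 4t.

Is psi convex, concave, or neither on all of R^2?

neither

psi is quadratic, so its Hessian is the constant matrix H = [[4, 4], [4, -8]].
det(H) = -48, tr(H) = -4.
det(H) < 0, so H is indefinite: neither convex nor concave.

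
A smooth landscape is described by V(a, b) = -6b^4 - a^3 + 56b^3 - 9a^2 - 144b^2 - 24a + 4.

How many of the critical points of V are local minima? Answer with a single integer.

V separates as a function of a plus a function of b, so ∇V=0 decouples.
∂V/∂a = -3(a + 2)(a + 4) = 0 at a ∈ {-4, -2}; ∂V/∂b = -24b(b - 4)(b - 3) = 0 at b ∈ {0, 3, 4}.
The Hessian is diagonal: diag(V_aa, V_bb). Second derivatives: V_aa(-4)=6, V_aa(-2)=-6; V_bb(0)=-288, V_bb(3)=72, V_bb(4)=-96.
Local minima occur where both diagonal entries positive: (-4, 3). Count: 1.

1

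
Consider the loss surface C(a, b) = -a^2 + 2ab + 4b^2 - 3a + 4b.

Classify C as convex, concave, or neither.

C is quadratic, so its Hessian is the constant matrix H = [[-2, 2], [2, 8]].
det(H) = -20, tr(H) = 6.
det(H) < 0, so H is indefinite: neither convex nor concave.

neither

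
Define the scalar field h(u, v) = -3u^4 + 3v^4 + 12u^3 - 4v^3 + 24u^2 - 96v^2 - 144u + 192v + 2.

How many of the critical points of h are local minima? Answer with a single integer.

h separates as a function of u plus a function of v, so ∇h=0 decouples.
∂h/∂u = -12(u - 3)(u - 2)(u + 2) = 0 at u ∈ {-2, 2, 3}; ∂h/∂v = 12(v - 4)(v - 1)(v + 4) = 0 at v ∈ {-4, 1, 4}.
The Hessian is diagonal: diag(h_uu, h_vv). Second derivatives: h_uu(-2)=-240, h_uu(2)=48, h_uu(3)=-60; h_vv(-4)=480, h_vv(1)=-180, h_vv(4)=288.
Local minima occur where both diagonal entries positive: (2, -4), (2, 4). Count: 2.

2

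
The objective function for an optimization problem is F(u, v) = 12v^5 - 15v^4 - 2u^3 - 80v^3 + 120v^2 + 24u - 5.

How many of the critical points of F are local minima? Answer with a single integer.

F separates as a function of u plus a function of v, so ∇F=0 decouples.
∂F/∂u = -6(u - 2)(u + 2) = 0 at u ∈ {-2, 2}; ∂F/∂v = 60v(v - 2)(v - 1)(v + 2) = 0 at v ∈ {-2, 0, 1, 2}.
The Hessian is diagonal: diag(F_uu, F_vv). Second derivatives: F_uu(-2)=24, F_uu(2)=-24; F_vv(-2)=-1440, F_vv(0)=240, F_vv(1)=-180, F_vv(2)=480.
Local minima occur where both diagonal entries positive: (-2, 0), (-2, 2). Count: 2.

2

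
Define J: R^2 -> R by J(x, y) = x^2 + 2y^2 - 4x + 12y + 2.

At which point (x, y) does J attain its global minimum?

J(x,y) separates as P(x) + Q(y) + 2, so its minimum is min P + min Q + 2.
P'(x) = 2x - 4 vanishes at x ∈ {2}; Q'(y) = 4y + 12 vanishes at y ∈ {-3}.
Local minima of P (where P''>0): P(2)=-4. Local minima of Q: Q(-3)=-18.
So the global minimum of J is P(2) + Q(-3) + 2 = -4 − 18 + 2 = -20, attained at (2, -3).

(2, -3)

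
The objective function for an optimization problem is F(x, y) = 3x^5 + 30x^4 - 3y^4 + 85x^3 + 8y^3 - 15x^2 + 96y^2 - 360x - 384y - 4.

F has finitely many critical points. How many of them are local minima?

2

F separates as a function of x plus a function of y, so ∇F=0 decouples.
∂F/∂x = 15(x - 1)(x + 2)(x + 3)(x + 4) = 0 at x ∈ {-4, -3, -2, 1}; ∂F/∂y = -12(y - 4)(y - 2)(y + 4) = 0 at y ∈ {-4, 2, 4}.
The Hessian is diagonal: diag(F_xx, F_yy). Second derivatives: F_xx(-4)=-150, F_xx(-3)=60, F_xx(-2)=-90, F_xx(1)=900; F_yy(-4)=-576, F_yy(2)=144, F_yy(4)=-192.
Local minima occur where both diagonal entries positive: (-3, 2), (1, 2). Count: 2.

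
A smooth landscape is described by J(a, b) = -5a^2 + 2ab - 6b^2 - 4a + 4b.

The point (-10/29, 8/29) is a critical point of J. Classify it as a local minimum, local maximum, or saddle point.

The Hessian of J is constant: H = [[-10, 2], [2, -12]].
det(H) = (-10)·(-12) − 2² = 116.
det(H) > 0 and tr(H) = -22 < 0, so H is negative definite and the point is a local maximum.

local maximum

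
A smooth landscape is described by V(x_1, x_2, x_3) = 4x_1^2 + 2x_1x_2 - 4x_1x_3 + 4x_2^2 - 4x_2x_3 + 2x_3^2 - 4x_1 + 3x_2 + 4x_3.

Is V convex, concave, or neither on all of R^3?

V is quadratic, so its Hessian is the constant matrix H = [[8, 2, -4], [2, 8, -4], [-4, -4, 4]].
Leading principal minors: 8, 60, 48.
All positive ⇒ H ≻ 0 ⇒ convex.

convex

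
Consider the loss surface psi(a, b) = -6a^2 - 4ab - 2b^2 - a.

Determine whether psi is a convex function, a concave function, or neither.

psi is quadratic, so its Hessian is the constant matrix H = [[-12, -4], [-4, -4]].
det(H) = 32, tr(H) = -16.
det(H) > 0 and tr(H) < 0, so H is negative definite everywhere: concave.

concave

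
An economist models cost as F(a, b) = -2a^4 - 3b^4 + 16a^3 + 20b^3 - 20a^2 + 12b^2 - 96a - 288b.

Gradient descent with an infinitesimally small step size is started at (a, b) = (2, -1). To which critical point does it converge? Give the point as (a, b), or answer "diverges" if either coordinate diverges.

(3, 3)

F is separable, so gradient descent decouples: a follows -∂F/∂a, b follows -∂F/∂b.
∂F/∂a = -8(a - 4)(a - 3)(a + 1); at a=2 this is -48, so a increases.
∂F/∂b = -12(b - 4)(b - 3)(b + 2); at b=-1 this is -240, so b increases.
a converges to its nearest critical value 3 (a local min of the a-part); b converges to 3. The iterate converges to (3, 3).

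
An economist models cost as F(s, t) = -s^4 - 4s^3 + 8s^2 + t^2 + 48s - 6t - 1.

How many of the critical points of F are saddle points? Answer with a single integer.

F separates as a function of s plus a function of t, so ∇F=0 decouples.
∂F/∂s = -4(s - 2)(s + 2)(s + 3) = 0 at s ∈ {-3, -2, 2}; ∂F/∂t = 2(t - 3) = 0 at t ∈ {3}.
The Hessian is diagonal: diag(F_ss, F_tt). Second derivatives: F_ss(-3)=-20, F_ss(-2)=16, F_ss(2)=-80; F_tt(3)=2.
Saddle points occur where the two diagonal entries have opposite signs: (-3, 3), (2, 3). Count: 2.

2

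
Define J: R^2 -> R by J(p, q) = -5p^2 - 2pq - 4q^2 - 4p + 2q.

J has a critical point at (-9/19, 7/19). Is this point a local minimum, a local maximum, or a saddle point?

The Hessian of J is constant: H = [[-10, -2], [-2, -8]].
det(H) = (-10)·(-8) − (-2)² = 76.
det(H) > 0 and tr(H) = -18 < 0, so H is negative definite and the point is a local maximum.

local maximum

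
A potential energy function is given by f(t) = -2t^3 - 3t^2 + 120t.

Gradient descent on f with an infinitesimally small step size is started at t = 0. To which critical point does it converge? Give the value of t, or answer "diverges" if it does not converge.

f'(t) = -6(t - 4)(t + 5), so f'(0) = 120.
Gradient descent moves in the -f' direction, i.e. t is decreasing.
The nearest critical point in that direction is t = -5, where f'' = 54 > 0 (a local minimum). The iterate converges there.

-5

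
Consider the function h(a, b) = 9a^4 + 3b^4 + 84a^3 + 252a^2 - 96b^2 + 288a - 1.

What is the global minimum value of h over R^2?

-961

h(a,b) separates as P(a) + Q(b) − 1, so its minimum is min P + min Q − 1.
P'(a) = 36(a + 1)(a + 2)(a + 4) vanishes at a ∈ {-4, -2, -1}; Q'(b) = 12b(b - 4)(b + 4) vanishes at b ∈ {-4, 0, 4}.
Local minima of P (where P''>0): P(-4)=-192, P(-1)=-111. Local minima of Q: Q(-4)=-768, Q(4)=-768.
So the global minimum of h is P(-4) + Q(-4) − 1 = -192 − 768 − 1 = -961, attained at (-4, -4).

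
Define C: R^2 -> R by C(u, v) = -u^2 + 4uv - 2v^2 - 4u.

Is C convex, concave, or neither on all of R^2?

neither

C is quadratic, so its Hessian is the constant matrix H = [[-2, 4], [4, -4]].
det(H) = -8, tr(H) = -6.
det(H) < 0, so H is indefinite: neither convex nor concave.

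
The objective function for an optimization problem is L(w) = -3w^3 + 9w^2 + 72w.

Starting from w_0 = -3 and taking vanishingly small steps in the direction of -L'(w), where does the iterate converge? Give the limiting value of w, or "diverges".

L'(w) = -9(w - 4)(w + 2), so L'(-3) = -63.
Gradient descent moves in the -L' direction, i.e. w is increasing.
The nearest critical point in that direction is w = -2, where L'' = 54 > 0 (a local minimum). The iterate converges there.

-2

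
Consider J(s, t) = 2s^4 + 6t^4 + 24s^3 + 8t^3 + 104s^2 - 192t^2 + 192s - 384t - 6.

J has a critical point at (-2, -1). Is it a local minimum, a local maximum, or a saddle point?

The mixed partial ∂²J/∂s∂t is 0, so the Hessian at any point is diag(J_ss, J_tt) = diag(8(3s^2 + 18s + 26), 24(3t^2 + 2t - 16)).
At (-2, -1): H = diag(16, -360).
The eigenvalues have opposite signs, so H is indefinite: a saddle point.

saddle point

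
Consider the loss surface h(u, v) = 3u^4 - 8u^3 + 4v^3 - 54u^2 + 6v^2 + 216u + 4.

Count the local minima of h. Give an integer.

2

h separates as a function of u plus a function of v, so ∇h=0 decouples.
∂h/∂u = 12(u - 3)(u - 2)(u + 3) = 0 at u ∈ {-3, 2, 3}; ∂h/∂v = 12v(v + 1) = 0 at v ∈ {-1, 0}.
The Hessian is diagonal: diag(h_uu, h_vv). Second derivatives: h_uu(-3)=360, h_uu(2)=-60, h_uu(3)=72; h_vv(-1)=-12, h_vv(0)=12.
Local minima occur where both diagonal entries positive: (-3, 0), (3, 0). Count: 2.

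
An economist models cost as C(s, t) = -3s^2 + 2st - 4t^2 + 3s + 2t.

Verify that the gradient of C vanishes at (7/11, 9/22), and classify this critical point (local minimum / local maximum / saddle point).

∇C = (-6s + 2t + 3, 2s - 8t + 2); substituting (7/11, 9/22) gives ∇C = (0, 0), so (7/11, 9/22) is indeed a critical point.
The Hessian of C is constant: H = [[-6, 2], [2, -8]].
det(H) = (-6)·(-8) − 2² = 44.
det(H) > 0 and tr(H) = -14 < 0, so H is negative definite and the point is a local maximum.

local maximum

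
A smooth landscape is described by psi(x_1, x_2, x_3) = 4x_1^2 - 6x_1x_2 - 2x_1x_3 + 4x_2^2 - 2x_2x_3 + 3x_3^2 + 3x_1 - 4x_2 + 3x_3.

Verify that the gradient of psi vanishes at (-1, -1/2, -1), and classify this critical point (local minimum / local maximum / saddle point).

∇psi = (8x_1 - 6x_2 - 2x_3 + 3, -6x_1 + 8x_2 - 2x_3 - 4, -2x_1 - 2x_2 + 6x_3 + 3); substituting (-1, -1/2, -1) gives ∇psi = (0, 0, 0), so (-1, -1/2, -1) is indeed a critical point.
The Hessian is constant: H = [[8, -6, -2], [-6, 8, -2], [-2, -2, 6]].
Leading principal minors: Δ₁ = 8, Δ₂ = 28, Δ₃ = 56.
All leading minors are positive, so H is positive definite: a local minimum.

local minimum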